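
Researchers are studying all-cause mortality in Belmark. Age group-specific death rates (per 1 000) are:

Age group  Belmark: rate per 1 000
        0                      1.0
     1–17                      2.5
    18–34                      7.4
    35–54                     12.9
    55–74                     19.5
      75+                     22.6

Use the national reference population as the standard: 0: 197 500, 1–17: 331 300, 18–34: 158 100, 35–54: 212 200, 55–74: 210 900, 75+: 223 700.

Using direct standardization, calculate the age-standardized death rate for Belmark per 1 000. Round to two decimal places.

10.57

Standard total = 1 333 700; weights = 0.1481, 0.2484, 0.1185, 0.1591, 0.1581, 0.1677.
Standardized rate: 0.1481×1.0 + 0.2484×2.5 + 0.1185×7.4 + 0.1591×12.9 + 0.1581×19.5 + 0.1677×22.6 = 10.5730 per 1 000.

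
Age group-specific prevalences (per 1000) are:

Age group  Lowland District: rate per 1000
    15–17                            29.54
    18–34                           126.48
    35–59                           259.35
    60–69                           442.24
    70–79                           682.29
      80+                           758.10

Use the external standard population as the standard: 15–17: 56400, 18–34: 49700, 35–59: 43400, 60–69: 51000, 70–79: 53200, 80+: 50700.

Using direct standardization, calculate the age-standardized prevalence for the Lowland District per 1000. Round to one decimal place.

Standard total = 304400; weights = 0.1853, 0.1633, 0.1426, 0.1675, 0.1748, 0.1666.
Standardized rate: 0.1853×29.54 + 0.1633×126.48 + 0.1426×259.35 + 0.1675×442.24 + 0.1748×682.29 + 0.1666×758.10 = 382.7058 per 1000.

382.7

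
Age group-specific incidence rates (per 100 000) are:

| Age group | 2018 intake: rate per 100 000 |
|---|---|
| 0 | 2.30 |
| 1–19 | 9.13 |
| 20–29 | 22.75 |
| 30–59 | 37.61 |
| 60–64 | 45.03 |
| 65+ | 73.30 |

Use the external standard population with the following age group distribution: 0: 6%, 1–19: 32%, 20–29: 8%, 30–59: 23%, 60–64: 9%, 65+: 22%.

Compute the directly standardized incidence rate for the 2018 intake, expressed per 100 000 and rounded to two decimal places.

33.71

Standard weights: 0.06, 0.32, 0.08, 0.23, 0.09, 0.22.
Standardized rate: 0.0600×2.30 + 0.3200×9.13 + 0.0800×22.75 + 0.2300×37.61 + 0.0900×45.03 + 0.2200×73.30 = 33.7086 per 100 000.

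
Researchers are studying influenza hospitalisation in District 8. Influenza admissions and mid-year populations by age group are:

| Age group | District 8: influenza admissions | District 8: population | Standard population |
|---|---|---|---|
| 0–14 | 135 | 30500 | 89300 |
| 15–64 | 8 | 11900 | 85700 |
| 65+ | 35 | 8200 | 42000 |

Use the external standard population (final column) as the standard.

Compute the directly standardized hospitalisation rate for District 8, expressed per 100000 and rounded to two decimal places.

Age-specific rates per 100000 for District 8: 442.62, 67.23, 426.83.
Standard total = 217000; weights = 0.4115, 0.3949, 0.1935.
Standardized rate: 0.4115×442.62 + 0.3949×67.23 + 0.1935×426.83 = 291.3106 per 100000.

291.31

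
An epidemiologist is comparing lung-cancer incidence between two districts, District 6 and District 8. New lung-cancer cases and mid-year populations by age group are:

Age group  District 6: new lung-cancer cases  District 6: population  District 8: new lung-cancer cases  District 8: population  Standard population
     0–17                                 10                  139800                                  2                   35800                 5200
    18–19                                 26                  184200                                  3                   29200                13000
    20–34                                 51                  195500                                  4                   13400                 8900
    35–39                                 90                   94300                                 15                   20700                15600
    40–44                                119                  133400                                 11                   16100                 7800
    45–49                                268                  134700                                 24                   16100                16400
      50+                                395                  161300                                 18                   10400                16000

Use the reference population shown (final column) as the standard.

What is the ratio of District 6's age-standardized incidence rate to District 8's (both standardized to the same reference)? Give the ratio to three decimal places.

1.344

Age-specific rates per 100000 for District 6: 7.15, 14.12, 26.09, 95.44, 89.21, 198.96, 244.89.
For District 8: 5.59, 10.27, 29.85, 72.46, 68.32, 149.07, 173.08.
Standard total = 82900; weights = 0.0627, 0.1568, 0.1074, 0.1882, 0.0941, 0.1978, 0.1930.
District 6: 0.0627×7.15 + 0.1568×14.12 + 0.1074×26.09 + 0.1882×95.44 + 0.0941×89.21 + 0.1978×198.96 + 0.1930×244.89 = 118.4397 per 100000.
District 8: 0.0627×5.59 + 0.1568×10.27 + 0.1074×29.85 + 0.1882×72.46 + 0.0941×68.32 + 0.1978×149.07 + 0.1930×173.08 = 88.1253 per 100000.
Ratio = 118.4397 ÷ 88.1253 = 1.34399.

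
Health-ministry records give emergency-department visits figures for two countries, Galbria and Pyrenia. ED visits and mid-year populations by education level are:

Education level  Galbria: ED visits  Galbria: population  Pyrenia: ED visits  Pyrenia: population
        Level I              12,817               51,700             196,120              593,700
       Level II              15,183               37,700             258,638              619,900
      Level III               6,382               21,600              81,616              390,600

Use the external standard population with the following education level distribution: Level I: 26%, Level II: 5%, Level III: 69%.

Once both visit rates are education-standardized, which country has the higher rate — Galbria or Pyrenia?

Education-specific rates per 1,000 for Galbria: 247.911, 402.732, 295.463.
For Pyrenia: 330.335, 417.225, 208.950.
Standard weights: 0.26, 0.05, 0.69.
Galbria: 0.2600×247.911 + 0.0500×402.732 + 0.6900×295.463 = 288.4629 per 1,000.
Pyrenia: 0.2600×330.335 + 0.0500×417.225 + 0.6900×208.950 = 250.9241 per 1,000.
The crude rates (309.75 vs 334.36) would put Pyrenia higher, but that reflects its education composition; once standardized to a common education structure, Galbria has the higher underlying rate.

Galbria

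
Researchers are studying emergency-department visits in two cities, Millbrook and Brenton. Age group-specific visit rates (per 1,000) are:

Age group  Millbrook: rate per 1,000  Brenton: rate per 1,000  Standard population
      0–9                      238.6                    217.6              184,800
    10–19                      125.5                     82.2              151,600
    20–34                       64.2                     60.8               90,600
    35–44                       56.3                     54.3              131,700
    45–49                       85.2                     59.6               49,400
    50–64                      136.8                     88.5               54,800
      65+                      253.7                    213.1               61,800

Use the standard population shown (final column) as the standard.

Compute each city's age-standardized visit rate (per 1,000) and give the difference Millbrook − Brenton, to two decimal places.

24.06

Standard total = 724,700; weights = 0.2550, 0.2092, 0.1250, 0.1817, 0.0682, 0.0756, 0.0853.
Millbrook: 0.2550×238.6 + 0.2092×125.5 + 0.1250×64.2 + 0.1817×56.3 + 0.0682×85.2 + 0.0756×136.8 + 0.0853×253.7 = 143.1413 per 1,000.
Brenton: 0.2550×217.6 + 0.2092×82.2 + 0.1250×60.8 + 0.1817×54.3 + 0.0682×59.6 + 0.0756×88.5 + 0.0853×213.1 = 119.0802 per 1,000.
Difference = 143.1413 − 119.0802 = 24.0611.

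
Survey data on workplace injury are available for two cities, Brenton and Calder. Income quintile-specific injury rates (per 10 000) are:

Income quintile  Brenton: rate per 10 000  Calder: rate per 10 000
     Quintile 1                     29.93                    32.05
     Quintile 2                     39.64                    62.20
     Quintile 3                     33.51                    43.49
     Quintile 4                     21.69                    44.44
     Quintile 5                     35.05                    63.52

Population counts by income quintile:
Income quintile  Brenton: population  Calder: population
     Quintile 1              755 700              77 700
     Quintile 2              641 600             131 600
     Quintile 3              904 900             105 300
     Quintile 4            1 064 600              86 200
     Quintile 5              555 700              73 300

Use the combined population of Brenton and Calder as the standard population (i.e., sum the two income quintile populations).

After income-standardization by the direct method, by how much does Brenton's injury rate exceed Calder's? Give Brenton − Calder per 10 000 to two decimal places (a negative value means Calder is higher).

Combined standard total = 4 396 600; weights = 0.1896, 0.1759, 0.2298, 0.2617, 0.1431.
Brenton: 0.1896×29.93 + 0.1759×39.64 + 0.2298×33.51 + 0.2617×21.69 + 0.1431×35.05 = 31.0359 per 10 000.
Calder: 0.1896×32.05 + 0.1759×62.20 + 0.2298×43.49 + 0.2617×44.44 + 0.1431×63.52 = 47.7261 per 10 000.
Difference = 31.0359 − 47.7261 = -16.6902.

-16.69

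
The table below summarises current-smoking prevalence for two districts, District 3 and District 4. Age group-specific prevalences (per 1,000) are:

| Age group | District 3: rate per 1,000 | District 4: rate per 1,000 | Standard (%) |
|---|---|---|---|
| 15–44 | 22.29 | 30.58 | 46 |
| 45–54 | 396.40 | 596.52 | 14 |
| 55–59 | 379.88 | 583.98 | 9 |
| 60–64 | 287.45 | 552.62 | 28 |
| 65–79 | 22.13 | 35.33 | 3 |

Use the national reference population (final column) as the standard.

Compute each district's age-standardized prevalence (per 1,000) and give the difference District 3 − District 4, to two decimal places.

Standard weights: 0.46, 0.14, 0.09, 0.28, 0.03.
District 3: 0.4600×22.29 + 0.1400×396.40 + 0.0900×379.88 + 0.2800×287.45 + 0.0300×22.13 = 181.0885 per 1,000.
District 4: 0.4600×30.58 + 0.1400×596.52 + 0.0900×583.98 + 0.2800×552.62 + 0.0300×35.33 = 305.9313 per 1,000.
Difference = 181.0885 − 305.9313 = -124.8428.

-124.84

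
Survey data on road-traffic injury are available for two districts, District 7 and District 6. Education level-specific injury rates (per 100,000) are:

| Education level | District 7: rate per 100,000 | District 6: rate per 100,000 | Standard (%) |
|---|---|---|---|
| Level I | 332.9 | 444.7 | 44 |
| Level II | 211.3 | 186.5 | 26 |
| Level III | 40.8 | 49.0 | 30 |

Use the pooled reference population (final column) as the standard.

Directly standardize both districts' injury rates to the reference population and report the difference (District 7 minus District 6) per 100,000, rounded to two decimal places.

-45.20

Standard weights: 0.44, 0.26, 0.30.
District 7: 0.4400×332.9 + 0.2600×211.3 + 0.3000×40.8 = 213.6540 per 100,000.
District 6: 0.4400×444.7 + 0.2600×186.5 + 0.3000×49.0 = 258.8580 per 100,000.
Difference = 213.6540 − 258.8580 = -45.2040.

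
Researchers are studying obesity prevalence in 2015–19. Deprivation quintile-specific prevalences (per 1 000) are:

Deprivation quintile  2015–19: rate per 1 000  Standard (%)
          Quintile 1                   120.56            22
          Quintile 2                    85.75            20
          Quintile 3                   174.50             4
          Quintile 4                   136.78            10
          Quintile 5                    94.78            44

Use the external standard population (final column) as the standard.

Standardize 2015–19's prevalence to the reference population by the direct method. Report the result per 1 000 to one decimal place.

106.0

Standard weights: 0.22, 0.20, 0.04, 0.10, 0.44.
Standardized rate: 0.2200×120.56 + 0.2000×85.75 + 0.0400×174.50 + 0.1000×136.78 + 0.4400×94.78 = 106.0344 per 1 000.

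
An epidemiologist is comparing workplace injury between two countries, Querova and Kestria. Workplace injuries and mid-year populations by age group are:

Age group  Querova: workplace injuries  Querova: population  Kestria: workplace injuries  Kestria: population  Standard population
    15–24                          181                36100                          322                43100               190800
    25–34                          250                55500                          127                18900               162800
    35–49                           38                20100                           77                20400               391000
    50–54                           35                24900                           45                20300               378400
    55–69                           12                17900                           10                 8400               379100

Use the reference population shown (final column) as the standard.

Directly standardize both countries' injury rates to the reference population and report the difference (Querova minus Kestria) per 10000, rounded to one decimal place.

-13.8

Age-specific rates per 10000 for Querova: 50.14, 45.05, 18.91, 14.06, 6.70.
For Kestria: 74.71, 67.20, 37.75, 22.17, 11.90.
Standard total = 1502100; weights = 0.1270, 0.1084, 0.2603, 0.2519, 0.2524.
Querova: 0.1270×50.14 + 0.1084×45.05 + 0.2603×18.91 + 0.2519×14.06 + 0.2524×6.70 = 21.4048 per 10000.
Kestria: 0.1270×74.71 + 0.1084×67.20 + 0.2603×37.75 + 0.2519×22.17 + 0.2524×11.90 = 35.1866 per 10000.
Difference = 21.4048 − 35.1866 = -13.7818.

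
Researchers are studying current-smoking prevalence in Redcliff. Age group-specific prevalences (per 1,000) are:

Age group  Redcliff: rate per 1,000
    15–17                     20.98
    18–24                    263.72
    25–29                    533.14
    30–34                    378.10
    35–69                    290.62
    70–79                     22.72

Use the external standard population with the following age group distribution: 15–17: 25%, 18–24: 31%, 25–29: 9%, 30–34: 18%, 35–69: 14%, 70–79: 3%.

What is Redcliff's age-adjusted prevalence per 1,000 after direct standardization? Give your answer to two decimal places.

244.41

Standard weights: 0.25, 0.31, 0.09, 0.18, 0.14, 0.03.
Standardized rate: 0.2500×20.98 + 0.3100×263.72 + 0.0900×533.14 + 0.1800×378.10 + 0.1400×290.62 + 0.0300×22.72 = 244.4072 per 1,000.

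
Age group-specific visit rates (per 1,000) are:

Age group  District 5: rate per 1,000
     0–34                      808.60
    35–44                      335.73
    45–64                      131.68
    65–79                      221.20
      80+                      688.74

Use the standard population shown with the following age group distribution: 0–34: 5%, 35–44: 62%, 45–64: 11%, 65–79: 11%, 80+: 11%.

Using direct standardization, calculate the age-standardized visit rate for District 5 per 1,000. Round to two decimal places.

363.16

Standard weights: 0.05, 0.62, 0.11, 0.11, 0.11.
Standardized rate: 0.0500×808.60 + 0.6200×335.73 + 0.1100×131.68 + 0.1100×221.20 + 0.1100×688.74 = 363.1608 per 1,000.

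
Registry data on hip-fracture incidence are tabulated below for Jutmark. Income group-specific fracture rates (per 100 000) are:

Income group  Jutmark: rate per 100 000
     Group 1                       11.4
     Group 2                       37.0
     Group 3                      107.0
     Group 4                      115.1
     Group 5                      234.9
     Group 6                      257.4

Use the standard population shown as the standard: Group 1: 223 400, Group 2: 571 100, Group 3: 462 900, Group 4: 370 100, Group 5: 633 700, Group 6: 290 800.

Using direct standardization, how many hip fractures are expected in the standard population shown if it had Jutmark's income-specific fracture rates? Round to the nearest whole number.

3395

Expected hip fractures = Σ (standard pop × income-specific rate ÷ 100 000)
= 223 400×11.4/100 000 + 571 100×37.0/100 000 + 462 900×107.0/100 000 + 370 100×115.1/100 000 + 633 700×234.9/100 000 + 290 800×257.4/100 000
= 25.47 + 211.31 + 495.30 + 425.99 + 1488.56 + 748.52 = 3395.14.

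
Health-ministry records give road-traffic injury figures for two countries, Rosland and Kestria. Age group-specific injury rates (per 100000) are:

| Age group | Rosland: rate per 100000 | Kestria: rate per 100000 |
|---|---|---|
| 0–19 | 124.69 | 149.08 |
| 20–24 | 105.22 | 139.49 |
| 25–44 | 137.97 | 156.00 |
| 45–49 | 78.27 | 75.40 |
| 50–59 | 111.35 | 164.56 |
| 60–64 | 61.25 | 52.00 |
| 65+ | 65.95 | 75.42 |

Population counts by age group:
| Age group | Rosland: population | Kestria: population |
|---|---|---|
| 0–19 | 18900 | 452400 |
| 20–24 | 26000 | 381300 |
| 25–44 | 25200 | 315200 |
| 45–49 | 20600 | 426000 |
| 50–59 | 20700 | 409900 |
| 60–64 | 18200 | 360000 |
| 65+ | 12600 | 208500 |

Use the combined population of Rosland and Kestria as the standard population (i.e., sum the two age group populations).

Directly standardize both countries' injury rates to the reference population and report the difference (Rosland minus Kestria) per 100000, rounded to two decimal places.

Combined standard total = 2695500; weights = 0.1748, 0.1511, 0.1263, 0.1657, 0.1597, 0.1403, 0.0820.
Rosland: 0.1748×124.69 + 0.1511×105.22 + 0.1263×137.97 + 0.1657×78.27 + 0.1597×111.35 + 0.1403×61.25 + 0.0820×65.95 = 99.8837 per 100000.
Kestria: 0.1748×149.08 + 0.1511×139.49 + 0.1263×156.00 + 0.1657×75.40 + 0.1597×164.56 + 0.1403×52.00 + 0.0820×75.42 = 119.1070 per 100000.
Difference = 99.8837 − 119.1070 = -19.2234.

-19.22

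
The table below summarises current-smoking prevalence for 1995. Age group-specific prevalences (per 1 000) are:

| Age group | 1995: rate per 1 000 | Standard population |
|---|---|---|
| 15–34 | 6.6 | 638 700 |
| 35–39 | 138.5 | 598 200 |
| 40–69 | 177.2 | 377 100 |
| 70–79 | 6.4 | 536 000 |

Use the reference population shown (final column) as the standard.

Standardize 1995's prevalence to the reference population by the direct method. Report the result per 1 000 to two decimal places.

Standard total = 2 150 000; weights = 0.2971, 0.2782, 0.1754, 0.2493.
Standardized rate: 0.2971×6.6 + 0.2782×138.5 + 0.1754×177.2 + 0.2493×6.4 = 73.1715 per 1 000.

73.17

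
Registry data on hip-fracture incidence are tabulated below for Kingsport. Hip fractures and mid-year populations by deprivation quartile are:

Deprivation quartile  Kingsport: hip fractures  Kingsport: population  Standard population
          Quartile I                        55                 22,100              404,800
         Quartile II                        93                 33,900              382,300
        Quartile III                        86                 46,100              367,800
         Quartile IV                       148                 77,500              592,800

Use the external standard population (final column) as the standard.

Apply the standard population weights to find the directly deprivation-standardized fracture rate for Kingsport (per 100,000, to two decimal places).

221.69

Deprivation-specific rates per 100,000 for Kingsport: 248.87, 274.34, 186.55, 190.97.
Standard total = 1,747,700; weights = 0.2316, 0.2187, 0.2104, 0.3392.
Standardized rate: 0.2316×248.87 + 0.2187×274.34 + 0.2104×186.55 + 0.3392×190.97 = 221.6856 per 100,000.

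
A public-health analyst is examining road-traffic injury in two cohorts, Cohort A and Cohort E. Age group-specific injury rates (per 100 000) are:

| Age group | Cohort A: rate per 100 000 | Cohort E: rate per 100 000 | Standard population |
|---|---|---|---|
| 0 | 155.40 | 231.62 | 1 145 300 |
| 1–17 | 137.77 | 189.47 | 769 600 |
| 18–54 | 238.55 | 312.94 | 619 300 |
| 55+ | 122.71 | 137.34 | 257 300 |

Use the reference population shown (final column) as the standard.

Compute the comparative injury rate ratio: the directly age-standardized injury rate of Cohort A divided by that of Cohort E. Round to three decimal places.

Standard total = 2 791 500; weights = 0.4103, 0.2757, 0.2219, 0.0922.
Cohort A: 0.4103×155.40 + 0.2757×137.77 + 0.2219×238.55 + 0.0922×122.71 = 165.9734 per 100 000.
Cohort E: 0.4103×231.62 + 0.2757×189.47 + 0.2219×312.94 + 0.0922×137.34 = 229.3505 per 100 000.
Ratio = 165.9734 ÷ 229.3505 = 0.72367.

0.724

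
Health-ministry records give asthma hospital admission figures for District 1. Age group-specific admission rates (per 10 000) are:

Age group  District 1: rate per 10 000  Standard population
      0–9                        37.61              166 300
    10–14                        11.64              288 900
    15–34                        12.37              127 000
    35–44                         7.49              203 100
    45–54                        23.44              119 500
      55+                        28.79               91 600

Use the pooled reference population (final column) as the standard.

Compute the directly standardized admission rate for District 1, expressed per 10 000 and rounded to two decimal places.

Standard total = 996 400; weights = 0.1669, 0.2899, 0.1275, 0.2038, 0.1199, 0.0919.
Standardized rate: 0.1669×37.61 + 0.2899×11.64 + 0.1275×12.37 + 0.2038×7.49 + 0.1199×23.44 + 0.0919×28.79 = 18.2134 per 10 000.

18.21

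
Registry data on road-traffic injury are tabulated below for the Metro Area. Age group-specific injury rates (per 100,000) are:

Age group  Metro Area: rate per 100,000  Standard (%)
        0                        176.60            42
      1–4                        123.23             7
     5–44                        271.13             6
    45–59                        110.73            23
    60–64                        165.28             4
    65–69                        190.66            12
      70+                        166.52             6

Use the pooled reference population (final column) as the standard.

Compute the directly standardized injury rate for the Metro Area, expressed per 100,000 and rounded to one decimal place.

164.0

Standard weights: 0.42, 0.07, 0.06, 0.23, 0.04, 0.12, 0.06.
Standardized rate: 0.4200×176.60 + 0.0700×123.23 + 0.0600×271.13 + 0.2300×110.73 + 0.0400×165.28 + 0.1200×190.66 + 0.0600×166.52 = 164.0154 per 100,000.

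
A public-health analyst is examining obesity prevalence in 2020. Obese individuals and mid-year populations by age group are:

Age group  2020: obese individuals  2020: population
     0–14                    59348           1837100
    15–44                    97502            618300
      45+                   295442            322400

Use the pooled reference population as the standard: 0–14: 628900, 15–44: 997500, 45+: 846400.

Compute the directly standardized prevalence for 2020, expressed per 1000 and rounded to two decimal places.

Age-specific rates per 1000 for 2020: 32.305, 157.694, 916.383.
Standard total = 2472800; weights = 0.2543, 0.4034, 0.3423.
Standardized rate: 0.2543×32.305 + 0.4034×157.694 + 0.3423×916.383 = 385.4914 per 1000.

385.49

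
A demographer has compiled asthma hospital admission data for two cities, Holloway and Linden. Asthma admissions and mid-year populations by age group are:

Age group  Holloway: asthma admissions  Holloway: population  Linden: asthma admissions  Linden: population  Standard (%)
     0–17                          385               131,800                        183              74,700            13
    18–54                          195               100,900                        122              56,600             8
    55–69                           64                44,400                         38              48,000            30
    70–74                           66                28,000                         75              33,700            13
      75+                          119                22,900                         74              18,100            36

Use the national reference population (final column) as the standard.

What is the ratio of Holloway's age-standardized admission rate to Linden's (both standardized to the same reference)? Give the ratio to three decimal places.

1.263

Age-specific rates per 10,000 for Holloway: 29.21, 19.33, 14.41, 23.57, 51.97.
For Linden: 24.50, 21.55, 7.92, 22.26, 40.88.
Standard weights: 0.13, 0.08, 0.30, 0.13, 0.36.
Holloway: 0.1300×29.21 + 0.0800×19.33 + 0.3000×14.41 + 0.1300×23.57 + 0.3600×51.97 = 31.4395 per 10,000.
Linden: 0.1300×24.50 + 0.0800×21.55 + 0.3000×7.92 + 0.1300×22.26 + 0.3600×40.88 = 24.8955 per 10,000.
Ratio = 31.4395 ÷ 24.8955 = 1.26286.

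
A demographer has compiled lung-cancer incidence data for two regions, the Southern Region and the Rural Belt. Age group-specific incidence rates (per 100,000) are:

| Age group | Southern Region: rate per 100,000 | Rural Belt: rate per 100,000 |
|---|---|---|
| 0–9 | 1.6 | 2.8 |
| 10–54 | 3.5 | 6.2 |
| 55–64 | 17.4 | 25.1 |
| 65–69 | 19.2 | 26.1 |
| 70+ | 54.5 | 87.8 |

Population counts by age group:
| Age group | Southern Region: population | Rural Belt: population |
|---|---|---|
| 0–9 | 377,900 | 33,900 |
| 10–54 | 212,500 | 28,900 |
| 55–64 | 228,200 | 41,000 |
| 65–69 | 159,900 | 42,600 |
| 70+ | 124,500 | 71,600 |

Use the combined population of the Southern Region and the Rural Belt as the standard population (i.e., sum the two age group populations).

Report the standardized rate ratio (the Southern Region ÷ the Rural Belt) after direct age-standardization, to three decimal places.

0.651

Combined standard total = 1,321,000; weights = 0.3117, 0.1827, 0.2038, 0.1533, 0.1484.
The Southern Region: 0.3117×1.6 + 0.1827×3.5 + 0.2038×17.4 + 0.1533×19.2 + 0.1484×54.5 = 15.7179 per 100,000.
The Rural Belt: 0.3117×2.8 + 0.1827×6.2 + 0.2038×25.1 + 0.1533×26.1 + 0.1484×87.8 = 24.1555 per 100,000.
Ratio = 15.7179 ÷ 24.1555 = 0.65069.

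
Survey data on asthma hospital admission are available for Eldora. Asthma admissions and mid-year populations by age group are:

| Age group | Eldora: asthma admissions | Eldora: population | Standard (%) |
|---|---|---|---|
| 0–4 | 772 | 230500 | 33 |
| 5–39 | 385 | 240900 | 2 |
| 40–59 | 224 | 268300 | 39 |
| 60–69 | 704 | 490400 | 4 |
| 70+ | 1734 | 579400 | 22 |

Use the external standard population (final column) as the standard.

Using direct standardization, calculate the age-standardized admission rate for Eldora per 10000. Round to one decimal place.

Age-specific rates per 10000 for Eldora: 33.49, 15.98, 8.35, 14.36, 29.93.
Standard weights: 0.33, 0.02, 0.39, 0.04, 0.22.
Standardized rate: 0.3300×33.49 + 0.0200×15.98 + 0.3900×8.35 + 0.0400×14.36 + 0.2200×29.93 = 21.7865 per 10000.

21.8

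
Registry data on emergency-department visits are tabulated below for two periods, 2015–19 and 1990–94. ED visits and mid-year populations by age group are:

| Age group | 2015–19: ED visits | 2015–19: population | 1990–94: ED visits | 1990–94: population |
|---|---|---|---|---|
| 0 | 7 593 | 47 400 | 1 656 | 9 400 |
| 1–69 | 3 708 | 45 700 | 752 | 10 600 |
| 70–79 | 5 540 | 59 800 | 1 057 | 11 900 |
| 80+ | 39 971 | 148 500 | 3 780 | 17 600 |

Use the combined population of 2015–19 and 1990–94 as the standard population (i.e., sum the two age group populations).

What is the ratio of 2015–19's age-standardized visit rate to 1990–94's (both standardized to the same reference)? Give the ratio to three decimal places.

1.160

Age-specific rates per 1 000 for 2015–19: 160.190, 81.138, 92.642, 269.165.
For 1990–94: 176.170, 70.943, 88.824, 214.773.
Combined standard total = 350 900; weights = 0.1619, 0.1604, 0.2043, 0.4734.
2015–19: 0.1619×160.190 + 0.1604×81.138 + 0.2043×92.642 + 0.4734×269.165 = 185.2881 per 1 000.
1990–94: 0.1619×176.170 + 0.1604×70.943 + 0.2043×88.824 + 0.4734×214.773 = 159.7121 per 1 000.
Ratio = 185.2881 ÷ 159.7121 = 1.16014.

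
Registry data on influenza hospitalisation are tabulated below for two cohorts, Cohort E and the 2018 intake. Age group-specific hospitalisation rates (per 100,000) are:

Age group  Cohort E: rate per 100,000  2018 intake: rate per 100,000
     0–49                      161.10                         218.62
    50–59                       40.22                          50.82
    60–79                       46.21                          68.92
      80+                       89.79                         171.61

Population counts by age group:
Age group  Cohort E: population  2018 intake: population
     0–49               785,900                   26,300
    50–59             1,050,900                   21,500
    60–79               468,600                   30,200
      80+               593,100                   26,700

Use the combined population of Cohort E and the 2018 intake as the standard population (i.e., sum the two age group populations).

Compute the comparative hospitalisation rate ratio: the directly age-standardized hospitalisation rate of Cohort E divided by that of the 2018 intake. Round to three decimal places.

0.678

Combined standard total = 3,003,200; weights = 0.2704, 0.3571, 0.1661, 0.2064.
Cohort E: 0.2704×161.10 + 0.3571×40.22 + 0.1661×46.21 + 0.2064×89.79 = 84.1365 per 100,000.
The 2018 intake: 0.2704×218.62 + 0.3571×50.82 + 0.1661×68.92 + 0.2064×171.61 = 124.1355 per 100,000.
Ratio = 84.1365 ÷ 124.1355 = 0.67778.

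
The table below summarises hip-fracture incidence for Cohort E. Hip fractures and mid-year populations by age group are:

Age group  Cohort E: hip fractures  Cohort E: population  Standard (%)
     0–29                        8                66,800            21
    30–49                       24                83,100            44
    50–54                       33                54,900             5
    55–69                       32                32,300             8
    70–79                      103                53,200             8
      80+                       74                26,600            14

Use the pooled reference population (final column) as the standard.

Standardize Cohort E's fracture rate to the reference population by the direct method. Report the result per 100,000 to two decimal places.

80.59

Age-specific rates per 100,000 for Cohort E: 11.98, 28.88, 60.11, 99.07, 193.61, 278.20.
Standard weights: 0.21, 0.44, 0.05, 0.08, 0.08, 0.14.
Standardized rate: 0.2100×11.98 + 0.4400×28.88 + 0.0500×60.11 + 0.0800×99.07 + 0.0800×193.61 + 0.1400×278.20 = 80.5898 per 100,000.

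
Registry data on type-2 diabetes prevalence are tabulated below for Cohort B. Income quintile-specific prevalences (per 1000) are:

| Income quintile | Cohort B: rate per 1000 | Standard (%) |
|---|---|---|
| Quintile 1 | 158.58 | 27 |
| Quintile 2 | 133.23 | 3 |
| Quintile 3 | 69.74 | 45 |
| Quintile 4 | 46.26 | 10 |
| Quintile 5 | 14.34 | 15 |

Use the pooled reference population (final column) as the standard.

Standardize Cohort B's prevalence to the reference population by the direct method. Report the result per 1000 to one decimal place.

Standard weights: 0.27, 0.03, 0.45, 0.10, 0.15.
Standardized rate: 0.2700×158.58 + 0.0300×133.23 + 0.4500×69.74 + 0.1000×46.26 + 0.1500×14.34 = 84.9735 per 1000.

85.0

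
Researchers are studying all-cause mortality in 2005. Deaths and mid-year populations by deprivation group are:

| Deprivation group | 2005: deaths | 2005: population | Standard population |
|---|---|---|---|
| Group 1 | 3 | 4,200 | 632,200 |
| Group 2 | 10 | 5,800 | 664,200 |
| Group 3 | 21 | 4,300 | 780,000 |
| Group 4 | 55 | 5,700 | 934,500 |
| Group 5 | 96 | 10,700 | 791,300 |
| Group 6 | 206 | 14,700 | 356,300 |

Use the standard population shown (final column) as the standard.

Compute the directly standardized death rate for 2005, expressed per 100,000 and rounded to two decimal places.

637.63

Deprivation-specific rates per 100,000 for 2005: 71.43, 172.41, 488.37, 964.91, 897.20, 1401.36.
Standard total = 4,158,500; weights = 0.1520, 0.1597, 0.1876, 0.2247, 0.1903, 0.0857.
Standardized rate: 0.1520×71.43 + 0.1597×172.41 + 0.1876×488.37 + 0.2247×964.91 + 0.1903×897.20 + 0.0857×1401.36 = 637.6269 per 100,000.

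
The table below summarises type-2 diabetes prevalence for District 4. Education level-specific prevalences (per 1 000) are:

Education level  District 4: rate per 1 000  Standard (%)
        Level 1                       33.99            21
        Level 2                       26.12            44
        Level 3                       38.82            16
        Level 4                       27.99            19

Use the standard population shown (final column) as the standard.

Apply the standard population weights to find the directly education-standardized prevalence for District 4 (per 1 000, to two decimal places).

Standard weights: 0.21, 0.44, 0.16, 0.19.
Standardized rate: 0.2100×33.99 + 0.4400×26.12 + 0.1600×38.82 + 0.1900×27.99 = 30.1600 per 1 000.

30.16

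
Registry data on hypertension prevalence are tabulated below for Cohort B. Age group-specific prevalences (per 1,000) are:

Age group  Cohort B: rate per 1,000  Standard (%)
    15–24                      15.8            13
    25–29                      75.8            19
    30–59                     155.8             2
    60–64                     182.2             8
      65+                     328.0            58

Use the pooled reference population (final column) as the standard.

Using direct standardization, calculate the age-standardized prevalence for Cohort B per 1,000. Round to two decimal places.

224.39

Standard weights: 0.13, 0.19, 0.02, 0.08, 0.58.
Standardized rate: 0.1300×15.8 + 0.1900×75.8 + 0.0200×155.8 + 0.0800×182.2 + 0.5800×328.0 = 224.3880 per 1,000.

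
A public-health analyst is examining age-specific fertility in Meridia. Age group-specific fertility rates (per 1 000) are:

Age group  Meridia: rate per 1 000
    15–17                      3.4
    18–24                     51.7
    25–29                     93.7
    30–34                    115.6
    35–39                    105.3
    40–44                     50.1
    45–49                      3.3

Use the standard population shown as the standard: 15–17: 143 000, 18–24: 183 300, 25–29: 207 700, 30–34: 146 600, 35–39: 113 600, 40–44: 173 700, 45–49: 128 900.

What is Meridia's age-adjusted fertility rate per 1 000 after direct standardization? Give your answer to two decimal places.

61.51

Standard total = 1 096 800; weights = 0.1304, 0.1671, 0.1894, 0.1337, 0.1036, 0.1584, 0.1175.
Standardized rate: 0.1304×3.4 + 0.1671×51.7 + 0.1894×93.7 + 0.1337×115.6 + 0.1036×105.3 + 0.1584×50.1 + 0.1175×3.3 = 61.5072 per 1 000.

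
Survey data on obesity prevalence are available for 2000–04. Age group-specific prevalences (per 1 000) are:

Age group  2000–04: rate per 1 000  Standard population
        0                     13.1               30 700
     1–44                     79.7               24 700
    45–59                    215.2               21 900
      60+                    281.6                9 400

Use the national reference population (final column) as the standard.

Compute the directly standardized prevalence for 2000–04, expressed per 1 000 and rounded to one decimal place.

Standard total = 86 700; weights = 0.3541, 0.2849, 0.2526, 0.1084.
Standardized rate: 0.3541×13.1 + 0.2849×79.7 + 0.2526×215.2 + 0.1084×281.6 = 112.2339 per 1 000.

112.2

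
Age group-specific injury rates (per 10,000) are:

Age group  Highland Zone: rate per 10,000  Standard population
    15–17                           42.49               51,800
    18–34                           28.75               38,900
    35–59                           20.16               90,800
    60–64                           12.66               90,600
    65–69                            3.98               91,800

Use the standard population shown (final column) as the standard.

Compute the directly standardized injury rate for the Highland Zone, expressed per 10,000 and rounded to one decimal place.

18.3

Standard total = 363,900; weights = 0.1423, 0.1069, 0.2495, 0.2490, 0.2523.
Standardized rate: 0.1423×42.49 + 0.1069×28.75 + 0.2495×20.16 + 0.2490×12.66 + 0.2523×3.98 = 18.3079 per 10,000.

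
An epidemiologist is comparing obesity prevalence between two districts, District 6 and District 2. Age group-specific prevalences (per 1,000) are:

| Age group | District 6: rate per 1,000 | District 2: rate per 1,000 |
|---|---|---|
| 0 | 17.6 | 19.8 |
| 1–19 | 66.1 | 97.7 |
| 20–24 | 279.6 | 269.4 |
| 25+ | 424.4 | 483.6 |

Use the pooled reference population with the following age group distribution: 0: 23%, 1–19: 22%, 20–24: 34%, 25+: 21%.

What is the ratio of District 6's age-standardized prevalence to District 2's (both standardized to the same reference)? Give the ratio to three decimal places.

0.925

Standard weights: 0.23, 0.22, 0.34, 0.21.
District 6: 0.2300×17.6 + 0.2200×66.1 + 0.3400×279.6 + 0.2100×424.4 = 202.7780 per 1,000.
District 2: 0.2300×19.8 + 0.2200×97.7 + 0.3400×269.4 + 0.2100×483.6 = 219.2000 per 1,000.
Ratio = 202.7780 ÷ 219.2000 = 0.92508.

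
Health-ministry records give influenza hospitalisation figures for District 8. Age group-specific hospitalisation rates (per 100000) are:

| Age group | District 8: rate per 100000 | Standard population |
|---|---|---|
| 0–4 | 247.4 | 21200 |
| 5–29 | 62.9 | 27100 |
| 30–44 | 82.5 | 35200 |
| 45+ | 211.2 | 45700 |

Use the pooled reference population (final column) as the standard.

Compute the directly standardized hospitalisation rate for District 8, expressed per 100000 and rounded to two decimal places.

150.97

Standard total = 129200; weights = 0.1641, 0.2098, 0.2724, 0.3537.
Standardized rate: 0.1641×247.4 + 0.2098×62.9 + 0.2724×82.5 + 0.3537×211.2 = 150.9699 per 100000.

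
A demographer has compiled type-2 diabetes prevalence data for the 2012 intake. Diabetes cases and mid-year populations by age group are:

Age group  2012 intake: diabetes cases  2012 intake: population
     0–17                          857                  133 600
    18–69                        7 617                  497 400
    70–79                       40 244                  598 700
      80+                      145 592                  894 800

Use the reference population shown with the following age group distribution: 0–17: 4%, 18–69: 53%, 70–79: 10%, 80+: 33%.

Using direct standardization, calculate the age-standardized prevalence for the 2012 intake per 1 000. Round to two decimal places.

Age-specific rates per 1 000 for the 2012 intake: 6.415, 15.314, 67.219, 162.709.
Standard weights: 0.04, 0.53, 0.10, 0.33.
Standardized rate: 0.0400×6.415 + 0.5300×15.314 + 0.1000×67.219 + 0.3300×162.709 = 68.7887 per 1 000.

68.79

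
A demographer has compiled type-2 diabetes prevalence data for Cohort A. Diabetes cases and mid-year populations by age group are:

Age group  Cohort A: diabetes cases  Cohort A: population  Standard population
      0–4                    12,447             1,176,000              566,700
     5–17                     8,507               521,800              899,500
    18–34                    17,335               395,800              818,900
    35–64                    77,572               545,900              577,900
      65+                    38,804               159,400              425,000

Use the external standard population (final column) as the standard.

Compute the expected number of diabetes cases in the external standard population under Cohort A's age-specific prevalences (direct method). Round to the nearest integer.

Age-specific rates per 1,000 for Cohort A: 10.584, 16.303, 43.797, 142.099, 243.438.
Expected diabetes cases = Σ (standard pop × age-specific rate ÷ 1,000)
= 566,700×10.584/1,000 + 899,500×16.303/1,000 + 818,900×43.797/1,000 + 577,900×142.099/1,000 + 425,000×243.438/1,000
= 5998.06 + 14664.71 + 35865.67 + 82119.18 + 103461.10 = 242108.72.

242109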